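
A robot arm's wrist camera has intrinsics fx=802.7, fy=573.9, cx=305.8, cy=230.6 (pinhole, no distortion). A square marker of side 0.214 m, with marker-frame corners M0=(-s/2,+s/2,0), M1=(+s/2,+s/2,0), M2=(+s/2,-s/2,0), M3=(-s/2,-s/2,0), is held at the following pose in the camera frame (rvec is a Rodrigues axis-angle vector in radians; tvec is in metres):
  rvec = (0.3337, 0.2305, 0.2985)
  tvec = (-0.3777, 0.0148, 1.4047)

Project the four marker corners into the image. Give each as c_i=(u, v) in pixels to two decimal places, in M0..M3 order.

Intrinsics K: fx=802.7, fy=573.9, cx=305.8, cy=230.6
Marker side s = 0.214 m; corners in marker frame (Z=0):
  M0 = (-0.1070, +0.1070, 0)
  M1 = (+0.1070, +0.1070, 0)
  M2 = (+0.1070, -0.1070, 0)
  M3 = (-0.1070, -0.1070, 0)
rvec = (0.3337, 0.2305, 0.2985), |rvec| = θ = 0.50358 rad = 28.853°
Rodrigues: sinθ=0.48256, 1−cosθ=0.12414; R = I + sinθ·[k]× + (1−cosθ)·[k]×²:
    [+0.93037 -0.24839 +0.26964]
    [+0.32370 +0.90187 -0.28609]
    [-0.17212 +0.35346 +0.91948]
t = (-0.3777, 0.0148, 1.4047) m
M0: Pc = R·M0+t = (-0.50383, +0.07666, +1.46094); u = 802.7·(-0.50383)/1.46094 + 305.8 = 28.9758, v = 573.9·(+0.07666)/1.46094 + 230.6 = 260.7162
M1: Pc = R·M1+t = (-0.30473, +0.14594, +1.42410); u = 802.7·(-0.30473)/1.42410 + 305.8 = 134.0393, v = 573.9·(+0.14594)/1.42410 + 230.6 = 289.4107
M2: Pc = R·M2+t = (-0.25157, -0.04706, +1.34846); u = 802.7·(-0.25157)/1.34846 + 305.8 = 156.0466, v = 573.9·(-0.04706)/1.34846 + 230.6 = 210.5695
M3: Pc = R·M3+t = (-0.45067, -0.11634, +1.38530); u = 802.7·(-0.45067)/1.38530 + 305.8 = 44.6613, v = 573.9·(-0.11634)/1.38530 + 230.6 = 182.4045

c0=(28.98, 260.72) c1=(134.04, 289.41) c2=(156.05, 210.57) c3=(44.66, 182.40)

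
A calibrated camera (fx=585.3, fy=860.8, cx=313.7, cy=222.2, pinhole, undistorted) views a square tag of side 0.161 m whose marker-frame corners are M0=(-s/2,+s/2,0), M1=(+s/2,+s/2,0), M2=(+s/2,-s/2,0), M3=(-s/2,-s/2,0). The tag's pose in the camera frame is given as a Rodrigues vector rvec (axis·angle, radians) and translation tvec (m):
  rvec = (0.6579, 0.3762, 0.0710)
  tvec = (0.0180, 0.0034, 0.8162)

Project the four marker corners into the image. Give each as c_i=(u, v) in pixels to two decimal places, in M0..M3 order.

c0=(279.16, 272.87) c1=(381.46, 306.05) c2=(383.61, 169.22) c3=(268.53, 140.79)

Intrinsics K: fx=585.3, fy=860.8, cx=313.7, cy=222.2
Marker side s = 0.161 m; corners in marker frame (Z=0):
  M0 = (-0.0805, +0.0805, 0)
  M1 = (+0.0805, +0.0805, 0)
  M2 = (+0.0805, -0.0805, 0)
  M3 = (-0.0805, -0.0805, 0)
rvec = (0.6579, 0.3762, 0.0710), |rvec| = θ = 0.76118 rad = 43.613°
Rodrigues: sinθ=0.68978, 1−cosθ=0.27598; R = I + sinθ·[k]× + (1−cosθ)·[k]×²:
    [+0.93019 +0.05355 +0.36316]
    [+0.18223 +0.79143 -0.58346]
    [-0.31866 +0.60891 +0.72642]
t = (0.0180, 0.0034, 0.8162) m
M0: Pc = R·M0+t = (-0.05257, +0.05244, +0.89087); u = 585.3·(-0.05257)/0.89087 + 313.7 = 279.1621, v = 860.8·(+0.05244)/0.89087 + 222.2 = 272.8708
M1: Pc = R·M1+t = (+0.09719, +0.08178, +0.83956); u = 585.3·(+0.09719)/0.83956 + 313.7 = 381.4563, v = 860.8·(+0.08178)/0.83956 + 222.2 = 306.0483
M2: Pc = R·M2+t = (+0.08857, -0.04564, +0.74153); u = 585.3·(+0.08857)/0.74153 + 313.7 = 383.6089, v = 860.8·(-0.04564)/0.74153 + 222.2 = 169.2183
M3: Pc = R·M3+t = (-0.06119, -0.07498, +0.79284); u = 585.3·(-0.06119)/0.79284 + 313.7 = 268.5267, v = 860.8·(-0.07498)/0.79284 + 222.2 = 140.7927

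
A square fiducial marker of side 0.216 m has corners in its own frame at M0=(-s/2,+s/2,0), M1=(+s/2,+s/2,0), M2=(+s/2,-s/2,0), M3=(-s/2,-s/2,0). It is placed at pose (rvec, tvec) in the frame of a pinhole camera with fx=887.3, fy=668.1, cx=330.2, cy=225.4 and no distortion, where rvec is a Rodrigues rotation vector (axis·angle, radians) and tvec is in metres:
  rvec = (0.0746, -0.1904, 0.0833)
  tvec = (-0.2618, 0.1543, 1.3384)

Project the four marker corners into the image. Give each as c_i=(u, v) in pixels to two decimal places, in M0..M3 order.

Intrinsics K: fx=887.3, fy=668.1, cx=330.2, cy=225.4
Marker side s = 0.216 m; corners in marker frame (Z=0):
  M0 = (-0.1080, +0.1080, 0)
  M1 = (+0.1080, +0.1080, 0)
  M2 = (+0.1080, -0.1080, 0)
  M3 = (-0.1080, -0.1080, 0)
rvec = (0.0746, -0.1904, 0.0833), |rvec| = θ = 0.22081 rad = 12.651°
Rodrigues: sinθ=0.21902, 1−cosθ=0.02428; R = I + sinθ·[k]× + (1−cosθ)·[k]×²:
    [+0.97849 -0.08970 -0.18576]
    [+0.07555 +0.99377 -0.08189]
    [+0.19195 +0.06610 +0.97918]
t = (-0.2618, 0.1543, 1.3384) m
M0: Pc = R·M0+t = (-0.37716, +0.25347, +1.32481); u = 887.3·(-0.37716)/1.32481 + 330.2 = 77.5912, v = 668.1·(+0.25347)/1.32481 + 225.4 = 353.2238
M1: Pc = R·M1+t = (-0.16581, +0.26979, +1.36627); u = 887.3·(-0.16581)/1.36627 + 330.2 = 222.5174, v = 668.1·(+0.26979)/1.36627 + 225.4 = 357.3248
M2: Pc = R·M2+t = (-0.14644, +0.05513, +1.35199); u = 887.3·(-0.14644)/1.35199 + 330.2 = 234.0957, v = 668.1·(+0.05513)/1.35199 + 225.4 = 252.6440
M3: Pc = R·M3+t = (-0.35779, +0.03881, +1.31053); u = 887.3·(-0.35779)/1.31053 + 330.2 = 87.9570, v = 668.1·(+0.03881)/1.31053 + 225.4 = 245.1866

c0=(77.59, 353.22) c1=(222.52, 357.32) c2=(234.10, 252.64) c3=(87.96, 245.19)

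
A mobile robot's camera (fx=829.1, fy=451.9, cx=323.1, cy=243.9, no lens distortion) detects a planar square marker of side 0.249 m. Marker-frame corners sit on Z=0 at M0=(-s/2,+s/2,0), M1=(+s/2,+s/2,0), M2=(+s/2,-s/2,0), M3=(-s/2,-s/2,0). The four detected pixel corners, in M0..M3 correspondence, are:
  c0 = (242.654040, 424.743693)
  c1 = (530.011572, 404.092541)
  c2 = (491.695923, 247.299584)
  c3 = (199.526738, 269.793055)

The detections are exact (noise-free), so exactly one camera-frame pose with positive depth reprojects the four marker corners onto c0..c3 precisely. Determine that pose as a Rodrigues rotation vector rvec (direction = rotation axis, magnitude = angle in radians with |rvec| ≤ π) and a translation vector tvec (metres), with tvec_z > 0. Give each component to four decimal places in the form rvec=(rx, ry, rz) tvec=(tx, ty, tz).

Intrinsics K: fx=829.1, fy=451.9, cx=323.1, cy=243.9
Marker side s = 0.249 m; corners in marker frame (Z=0):
  M0 = (-0.1245, +0.1245, 0)
  M1 = (+0.1245, +0.1245, 0)
  M2 = (+0.1245, -0.1245, 0)
  M3 = (-0.1245, -0.1245, 0)
Detected image corners:
  c0 = (242.654040, 424.743693) px
  c1 = (530.011572, 404.092541) px
  c2 = (491.695923, 247.299584) px
  c3 = (199.526738, 269.793055) px
Planar DLT: solve 8×8 A·h = b for H (H[2,2]=1):
  H  [+1149.89461 +189.92046 +365.47791]
  H  [-99.22362 +650.18707 +337.23081]
  H  [-0.03751 +0.07196 +1.00000]
B = K⁻¹H; ‖b₁‖=1.416136, ‖b₂‖=1.416136; λ = 2/(‖b₁‖+‖b₂‖) = 0.706147, sign → tz>0 ⇒ λ=+0.706147
r₁ = λ·B[:,0] = (+0.98969,-0.14075,-0.02649); r₂ = λ·B[:,1] = (+0.14195,+0.98857,+0.05081)
r₃ = r₁×r₂ = (+0.01903,-0.05405,+0.99836); SVD([r₁ r₂ r₃]) → R = UVᵀ:
  R  [+0.98969 +0.14195 +0.01903]
  R  [-0.14075 +0.98857 -0.05405]
  R  [-0.02649 +0.05081 +0.99836]
t = (+0.03609, +0.14584, +0.70615) m
tr R = 2.976615; θ = arccos((tr R − 1)/2) = 0.153070 rad = 8.770°
axis k = ((R−Rᵀ)₃₂, (R−Rᵀ)₁₃, (R−Rᵀ)₂₁) / (2 sinθ) = (+0.343879, +0.149267, -0.927074)
rvec = θ·k = (+0.052637, +0.022848, -0.141907)

rvec=(0.0526, 0.0228, -0.1419) tvec=(0.0361, 0.1458, 0.7061)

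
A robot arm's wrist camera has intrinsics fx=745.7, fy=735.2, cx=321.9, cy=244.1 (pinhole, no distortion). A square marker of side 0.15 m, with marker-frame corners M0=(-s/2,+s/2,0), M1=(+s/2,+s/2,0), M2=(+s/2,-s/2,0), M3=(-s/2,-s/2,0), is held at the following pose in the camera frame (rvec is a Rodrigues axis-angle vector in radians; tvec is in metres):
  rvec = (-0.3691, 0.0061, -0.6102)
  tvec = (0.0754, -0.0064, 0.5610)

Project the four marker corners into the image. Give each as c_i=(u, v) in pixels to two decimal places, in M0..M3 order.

c0=(400.57, 372.79) c1=(567.54, 255.28) c2=(441.27, 113.95) c3=(285.68, 217.35)

Intrinsics K: fx=745.7, fy=735.2, cx=321.9, cy=244.1
Marker side s = 0.15 m; corners in marker frame (Z=0):
  M0 = (-0.0750, +0.0750, 0)
  M1 = (+0.0750, +0.0750, 0)
  M2 = (+0.0750, -0.0750, 0)
  M3 = (-0.0750, -0.0750, 0)
rvec = (-0.3691, 0.0061, -0.6102), |rvec| = θ = 0.71317 rad = 40.862°
Rodrigues: sinθ=0.65424, 1−cosθ=0.24371; R = I + sinθ·[k]× + (1−cosθ)·[k]×²:
    [+0.82157 +0.55869 +0.11352]
    [-0.56085 +0.75631 +0.33681]
    [+0.10232 -0.34038 +0.93470]
t = (0.0754, -0.0064, 0.5610) m
M0: Pc = R·M0+t = (+0.05568, +0.09239, +0.52780); u = 745.7·(+0.05568)/0.52780 + 321.9 = 400.5740, v = 735.2·(+0.09239)/0.52780 + 244.1 = 372.7913
M1: Pc = R·M1+t = (+0.17892, +0.00826, +0.54315); u = 745.7·(+0.17892)/0.54315 + 321.9 = 567.5439, v = 735.2·(+0.00826)/0.54315 + 244.1 = 255.2795
M2: Pc = R·M2+t = (+0.09512, -0.10519, +0.59420); u = 745.7·(+0.09512)/0.59420 + 321.9 = 441.2661, v = 735.2·(-0.10519)/0.59420 + 244.1 = 113.9534
M3: Pc = R·M3+t = (-0.02812, -0.02106, +0.57885); u = 745.7·(-0.02812)/0.57885 + 321.9 = 285.6752, v = 735.2·(-0.02106)/0.57885 + 244.1 = 217.3529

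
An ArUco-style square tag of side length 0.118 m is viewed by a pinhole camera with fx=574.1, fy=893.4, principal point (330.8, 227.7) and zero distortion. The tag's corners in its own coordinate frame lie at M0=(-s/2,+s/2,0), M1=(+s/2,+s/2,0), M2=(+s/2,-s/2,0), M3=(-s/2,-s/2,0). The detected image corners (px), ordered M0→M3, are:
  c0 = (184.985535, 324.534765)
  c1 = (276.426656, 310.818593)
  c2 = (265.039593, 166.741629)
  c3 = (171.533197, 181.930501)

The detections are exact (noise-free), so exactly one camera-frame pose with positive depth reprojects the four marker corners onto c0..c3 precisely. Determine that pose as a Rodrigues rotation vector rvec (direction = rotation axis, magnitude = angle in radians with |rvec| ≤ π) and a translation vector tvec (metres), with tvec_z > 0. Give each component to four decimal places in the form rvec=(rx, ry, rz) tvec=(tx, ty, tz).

Intrinsics K: fx=574.1, fy=893.4, cx=330.8, cy=227.7
Marker side s = 0.118 m; corners in marker frame (Z=0):
  M0 = (-0.0590, +0.0590, 0)
  M1 = (+0.0590, +0.0590, 0)
  M2 = (+0.0590, -0.0590, 0)
  M3 = (-0.0590, -0.0590, 0)
Detected image corners:
  c0 = (184.985535, 324.534765) px
  c1 = (276.426656, 310.818593) px
  c2 = (265.039593, 166.741629) px
  c3 = (171.533197, 181.930501) px
Planar DLT: solve 8×8 A·h = b for H (H[2,2]=1):
  H  [+768.51493 +149.79875 +224.38590]
  H  [-138.90745 +1263.50365 +246.87339]
  H  [-0.06708 +0.19828 +1.00000]
B = K⁻¹H; ‖b₁‖=1.385852, ‖b₂‖=1.385852; λ = 2/(‖b₁‖+‖b₂‖) = 0.721578, sign → tz>0 ⇒ λ=+0.721578
r₁ = λ·B[:,0] = (+0.99382,-0.09986,-0.04840); r₂ = λ·B[:,1] = (+0.10584,+0.98404,+0.14307)
r₃ = r₁×r₂ = (+0.03334,-0.14731,+0.98853); SVD([r₁ r₂ r₃]) → R = UVᵀ:
  R  [+0.99382 +0.10584 +0.03334]
  R  [-0.09986 +0.98404 -0.14731]
  R  [-0.04840 +0.14307 +0.98853]
t = (-0.13375, +0.01549, +0.72158) m
tr R = 2.966389; θ = arccos((tr R − 1)/2) = 0.183592 rad = 10.519°
axis k = ((R−Rᵀ)₃₂, (R−Rᵀ)₁₃, (R−Rᵀ)₂₁) / (2 sinθ) = (+0.795300, +0.223879, -0.563361)
rvec = θ·k = (+0.146011, +0.041102, -0.103428)

rvec=(0.1460, 0.0411, -0.1034) tvec=(-0.1338, 0.0155, 0.7216)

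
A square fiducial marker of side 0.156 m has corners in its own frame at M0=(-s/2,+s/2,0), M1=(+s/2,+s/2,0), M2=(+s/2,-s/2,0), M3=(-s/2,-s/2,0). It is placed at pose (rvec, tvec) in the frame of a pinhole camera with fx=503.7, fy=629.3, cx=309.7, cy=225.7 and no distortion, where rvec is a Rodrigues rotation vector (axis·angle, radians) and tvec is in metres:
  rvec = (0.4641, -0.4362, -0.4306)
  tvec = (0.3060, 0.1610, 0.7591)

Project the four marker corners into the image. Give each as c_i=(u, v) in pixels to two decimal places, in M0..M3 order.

c0=(481.70, 438.33) c1=(550.42, 368.25) c2=(545.15, 276.53) c3=(468.24, 348.45)

Intrinsics K: fx=503.7, fy=629.3, cx=309.7, cy=225.7
Marker side s = 0.156 m; corners in marker frame (Z=0):
  M0 = (-0.0780, +0.0780, 0)
  M1 = (+0.0780, +0.0780, 0)
  M2 = (+0.0780, -0.0780, 0)
  M3 = (-0.0780, -0.0780, 0)
rvec = (0.4641, -0.4362, -0.4306), |rvec| = θ = 0.76881 rad = 44.050°
Rodrigues: sinθ=0.69528, 1−cosθ=0.28126; R = I + sinθ·[k]× + (1−cosθ)·[k]×²:
    [+0.82123 +0.29308 -0.48958]
    [-0.48575 +0.80928 -0.33033]
    [+0.29939 +0.50909 +0.80697]
t = (0.3060, 0.1610, 0.7591) m
M0: Pc = R·M0+t = (+0.26480, +0.26201, +0.77546); u = 503.7·(+0.26480)/0.77546 + 309.7 = 481.7046, v = 629.3·(+0.26201)/0.77546 + 225.7 = 438.3283
M1: Pc = R·M1+t = (+0.39292, +0.18624, +0.82216); u = 503.7·(+0.39292)/0.82216 + 309.7 = 550.4217, v = 629.3·(+0.18624)/0.82216 + 225.7 = 368.2484
M2: Pc = R·M2+t = (+0.34720, +0.05999, +0.74274); u = 503.7·(+0.34720)/0.74274 + 309.7 = 545.1546, v = 629.3·(+0.05999)/0.74274 + 225.7 = 276.5258
M3: Pc = R·M3+t = (+0.21908, +0.13576, +0.69604); u = 503.7·(+0.21908)/0.69604 + 309.7 = 468.2434, v = 629.3·(+0.13576)/0.69604 + 225.7 = 348.4472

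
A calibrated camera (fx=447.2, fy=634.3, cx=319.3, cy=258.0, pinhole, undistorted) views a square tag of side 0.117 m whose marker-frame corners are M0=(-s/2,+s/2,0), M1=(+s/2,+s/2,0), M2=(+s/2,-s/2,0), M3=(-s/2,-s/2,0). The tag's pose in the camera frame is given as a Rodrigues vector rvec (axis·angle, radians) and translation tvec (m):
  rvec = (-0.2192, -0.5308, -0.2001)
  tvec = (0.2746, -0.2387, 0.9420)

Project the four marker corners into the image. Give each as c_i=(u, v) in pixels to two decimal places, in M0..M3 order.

c0=(437.98, 135.01) c1=(476.32, 132.64) c2=(460.40, 62.56) c3=(421.76, 60.26)

Intrinsics K: fx=447.2, fy=634.3, cx=319.3, cy=258.0
Marker side s = 0.117 m; corners in marker frame (Z=0):
  M0 = (-0.0585, +0.0585, 0)
  M1 = (+0.0585, +0.0585, 0)
  M2 = (+0.0585, -0.0585, 0)
  M3 = (-0.0585, -0.0585, 0)
rvec = (-0.2192, -0.5308, -0.2001), |rvec| = θ = 0.60814 rad = 34.844°
Rodrigues: sinθ=0.57134, 1−cosθ=0.17929; R = I + sinθ·[k]× + (1−cosθ)·[k]×²:
    [+0.84400 +0.24440 -0.47742]
    [-0.13159 +0.95730 +0.25743]
    [+0.51994 -0.15445 +0.84012]
t = (0.2746, -0.2387, 0.9420) m
M0: Pc = R·M0+t = (+0.23952, -0.17500, +0.90255); u = 447.2·(+0.23952)/0.90255 + 319.3 = 437.9803, v = 634.3·(-0.17500)/0.90255 + 258.0 = 135.0119
M1: Pc = R·M1+t = (+0.33827, -0.19040, +0.96338); u = 447.2·(+0.33827)/0.96338 + 319.3 = 476.3250, v = 634.3·(-0.19040)/0.96338 + 258.0 = 132.6414
M2: Pc = R·M2+t = (+0.30968, -0.30240, +0.98145); u = 447.2·(+0.30968)/0.98145 + 319.3 = 460.4048, v = 634.3·(-0.30240)/0.98145 + 258.0 = 62.5629
M3: Pc = R·M3+t = (+0.21093, -0.28700, +0.92062); u = 447.2·(+0.21093)/0.92062 + 319.3 = 421.7608, v = 634.3·(-0.28700)/0.92062 + 258.0 = 60.2561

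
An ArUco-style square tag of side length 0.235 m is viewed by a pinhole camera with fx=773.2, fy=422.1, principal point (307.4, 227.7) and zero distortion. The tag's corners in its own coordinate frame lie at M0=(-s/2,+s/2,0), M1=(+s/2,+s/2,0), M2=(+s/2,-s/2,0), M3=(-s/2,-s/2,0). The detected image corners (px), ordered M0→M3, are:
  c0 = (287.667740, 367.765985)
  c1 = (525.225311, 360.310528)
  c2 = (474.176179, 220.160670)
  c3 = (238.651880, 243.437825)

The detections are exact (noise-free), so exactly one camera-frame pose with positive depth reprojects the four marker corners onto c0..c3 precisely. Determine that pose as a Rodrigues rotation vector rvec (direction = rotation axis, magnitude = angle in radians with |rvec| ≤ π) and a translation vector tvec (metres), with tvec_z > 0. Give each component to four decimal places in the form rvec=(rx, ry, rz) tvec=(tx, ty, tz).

rvec=(0.0887, 0.3680, -0.1952) tvec=(0.0635, 0.1230, 0.7294)

Intrinsics K: fx=773.2, fy=422.1, cx=307.4, cy=227.7
Marker side s = 0.235 m; corners in marker frame (Z=0):
  M0 = (-0.1175, +0.1175, 0)
  M1 = (+0.1175, +0.1175, 0)
  M2 = (+0.1175, -0.1175, 0)
  M3 = (-0.1175, -0.1175, 0)
Detected image corners:
  c0 = (287.667740, 367.765985) px
  c1 = (525.225311, 360.310528) px
  c2 = (474.176179, 220.160670) px
  c3 = (238.651880, 243.437825) px
Planar DLT: solve 8×8 A·h = b for H (H[2,2]=1):
  H  [+815.47243 +239.12273 +374.67115]
  H  [-214.38962 +581.41434 +298.91031]
  H  [-0.50106 +0.06941 +1.00000]
B = K⁻¹H; ‖b₁‖=1.371034, ‖b₂‖=1.371034; λ = 2/(‖b₁‖+‖b₂‖) = 0.729376, sign → tz>0 ⇒ λ=+0.729376
r₁ = λ·B[:,0] = (+0.91455,-0.17331,-0.36546); r₂ = λ·B[:,1] = (+0.20544,+0.97736,+0.05062)
r₃ = r₁×r₂ = (+0.34841,-0.12138,+0.92945); SVD([r₁ r₂ r₃]) → R = UVᵀ:
  R  [+0.91455 +0.20544 +0.34841]
  R  [-0.17331 +0.97736 -0.12138]
  R  [-0.36546 +0.05062 +0.92945]
t = (+0.06346, +0.12305, +0.72938) m
tr R = 2.821357; θ = arccos((tr R − 1)/2) = 0.425873 rad = 24.401°
axis k = ((R−Rᵀ)₃₂, (R−Rᵀ)₁₃, (R−Rᵀ)₂₁) / (2 sinθ) = (+0.208175, +0.864014, -0.458413)
rvec = θ·k = (+0.088656, +0.367961, -0.195226)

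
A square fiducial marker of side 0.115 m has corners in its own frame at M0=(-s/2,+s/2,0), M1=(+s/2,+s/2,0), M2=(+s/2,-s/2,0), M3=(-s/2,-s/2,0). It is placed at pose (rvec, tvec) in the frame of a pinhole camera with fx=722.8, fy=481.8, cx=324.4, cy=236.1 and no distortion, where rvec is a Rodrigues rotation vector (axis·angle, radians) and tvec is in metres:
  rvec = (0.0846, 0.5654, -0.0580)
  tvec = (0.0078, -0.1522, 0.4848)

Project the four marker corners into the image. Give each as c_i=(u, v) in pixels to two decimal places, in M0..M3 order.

Intrinsics K: fx=722.8, fy=481.8, cx=324.4, cy=236.1
Marker side s = 0.115 m; corners in marker frame (Z=0):
  M0 = (-0.0575, +0.0575, 0)
  M1 = (+0.0575, +0.0575, 0)
  M2 = (+0.0575, -0.0575, 0)
  M3 = (-0.0575, -0.0575, 0)
rvec = (0.0846, 0.5654, -0.0580), |rvec| = θ = 0.57463 rad = 32.924°
Rodrigues: sinθ=0.54352, 1−cosθ=0.16061; R = I + sinθ·[k]× + (1−cosθ)·[k]×²:
    [+0.84288 +0.07813 +0.53241]
    [-0.03159 +0.99488 -0.09597]
    [-0.53718 +0.06407 +0.84103]
t = (0.0078, -0.1522, 0.4848) m
M0: Pc = R·M0+t = (-0.03617, -0.09318, +0.51937); u = 722.8·(-0.03617)/0.51937 + 324.4 = 274.0586, v = 481.8·(-0.09318)/0.51937 + 236.1 = 149.6630
M1: Pc = R·M1+t = (+0.06076, -0.09681, +0.45760); u = 722.8·(+0.06076)/0.45760 + 324.4 = 420.3701, v = 481.8·(-0.09681)/0.45760 + 236.1 = 134.1684
M2: Pc = R·M2+t = (+0.05177, -0.21122, +0.45023); u = 722.8·(+0.05177)/0.45023 + 324.4 = 407.5170, v = 481.8·(-0.21122)/0.45023 + 236.1 = 10.0657
M3: Pc = R·M3+t = (-0.04516, -0.20759, +0.51200); u = 722.8·(-0.04516)/0.51200 + 324.4 = 260.6507, v = 481.8·(-0.20759)/0.51200 + 236.1 = 40.7569

c0=(274.06, 149.66) c1=(420.37, 134.17) c2=(407.52, 10.07) c3=(260.65, 40.76)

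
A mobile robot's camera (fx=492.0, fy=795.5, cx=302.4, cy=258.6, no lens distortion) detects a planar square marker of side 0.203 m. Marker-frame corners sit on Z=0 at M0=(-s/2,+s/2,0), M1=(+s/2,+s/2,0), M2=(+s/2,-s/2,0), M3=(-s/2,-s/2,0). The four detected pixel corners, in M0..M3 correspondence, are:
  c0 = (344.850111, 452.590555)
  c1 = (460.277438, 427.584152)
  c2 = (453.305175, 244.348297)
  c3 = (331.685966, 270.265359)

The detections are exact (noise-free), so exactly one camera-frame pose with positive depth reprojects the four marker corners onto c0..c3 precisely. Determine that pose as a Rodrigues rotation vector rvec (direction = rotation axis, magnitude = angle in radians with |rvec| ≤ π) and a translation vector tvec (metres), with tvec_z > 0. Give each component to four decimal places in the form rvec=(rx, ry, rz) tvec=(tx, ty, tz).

rvec=(0.2147, -0.0234, -0.1293) tvec=(0.1617, 0.0970, 0.8345)

Intrinsics K: fx=492.0, fy=795.5, cx=302.4, cy=258.6
Marker side s = 0.203 m; corners in marker frame (Z=0):
  M0 = (-0.1015, +0.1015, 0)
  M1 = (+0.1015, +0.1015, 0)
  M2 = (+0.1015, -0.1015, 0)
  M3 = (-0.1015, -0.1015, 0)
Detected image corners:
  c0 = (344.850111, 452.590555) px
  c1 = (460.277438, 427.584152) px
  c2 = (453.305175, 244.348297) px
  c3 = (331.685966, 270.265359) px
Planar DLT: solve 8×8 A·h = b for H (H[2,2]=1):
  H  [+587.90355 +151.50642 +397.72790]
  H  [-121.47255 +989.80520 +351.06105]
  H  [+0.01117 +0.25640 +1.00000]
B = K⁻¹H; ‖b₁‖=1.198352, ‖b₂‖=1.198352; λ = 2/(‖b₁‖+‖b₂‖) = 0.834480, sign → tz>0 ⇒ λ=+0.834480
r₁ = λ·B[:,0] = (+0.99141,-0.13046,+0.00932); r₂ = λ·B[:,1] = (+0.12546,+0.96875,+0.21396)
r₃ = r₁×r₂ = (-0.03695,-0.21095,+0.97680); SVD([r₁ r₂ r₃]) → R = UVᵀ:
  R  [+0.99141 +0.12546 -0.03695]
  R  [-0.13046 +0.96875 -0.21095]
  R  [+0.00932 +0.21396 +0.97680]
t = (+0.16169, +0.09699, +0.83448) m
tr R = 2.936960; θ = arccos((tr R − 1)/2) = 0.251742 rad = 14.424°
axis k = ((R−Rᵀ)₃₂, (R−Rᵀ)₁₃, (R−Rᵀ)₂₁) / (2 sinθ) = (+0.852926, -0.092877, -0.513702)
rvec = θ·k = (+0.214718, -0.023381, -0.129321)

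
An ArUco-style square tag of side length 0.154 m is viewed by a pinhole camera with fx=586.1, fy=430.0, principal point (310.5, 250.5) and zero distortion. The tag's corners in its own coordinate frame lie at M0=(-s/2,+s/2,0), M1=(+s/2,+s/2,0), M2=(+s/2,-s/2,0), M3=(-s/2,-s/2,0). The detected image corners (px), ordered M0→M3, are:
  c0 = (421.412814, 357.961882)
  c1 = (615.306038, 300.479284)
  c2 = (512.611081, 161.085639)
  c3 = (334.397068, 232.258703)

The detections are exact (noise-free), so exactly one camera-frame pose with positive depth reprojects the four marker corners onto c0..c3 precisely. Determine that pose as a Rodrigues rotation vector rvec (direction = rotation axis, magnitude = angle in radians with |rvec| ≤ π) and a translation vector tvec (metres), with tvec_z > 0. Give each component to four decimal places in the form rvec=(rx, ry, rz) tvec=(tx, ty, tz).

rvec=(0.0083, 0.3543, -0.4736) tvec=(0.1179, 0.0140, 0.4476)

Intrinsics K: fx=586.1, fy=430.0, cx=310.5, cy=250.5
Marker side s = 0.154 m; corners in marker frame (Z=0):
  M0 = (-0.0770, +0.0770, 0)
  M1 = (+0.0770, +0.0770, 0)
  M2 = (+0.0770, -0.0770, 0)
  M3 = (-0.0770, -0.0770, 0)
Detected image corners:
  c0 = (421.412814, 357.961882) px
  c1 = (615.306038, 300.479284) px
  c2 = (512.611081, 161.085639) px
  c3 = (334.397068, 232.258703) px
Planar DLT: solve 8×8 A·h = b for H (H[2,2]=1):
  H  [+854.03311 +535.50144 +464.95445]
  H  [-615.63328 +814.86251 +263.96542]
  H  [-0.75056 -0.16457 +1.00000]
B = K⁻¹H; ‖b₁‖=2.234384, ‖b₂‖=2.234384; λ = 2/(‖b₁‖+‖b₂‖) = 0.447551, sign → tz>0 ⇒ λ=+0.447551
r₁ = λ·B[:,0] = (+0.83010,-0.44507,-0.33591); r₂ = λ·B[:,1] = (+0.44793,+0.89103,-0.07365)
r₃ = r₁×r₂ = (+0.33209,-0.08933,+0.93901); SVD([r₁ r₂ r₃]) → R = UVᵀ:
  R  [+0.83010 +0.44793 +0.33209]
  R  [-0.44507 +0.89103 -0.08933]
  R  [-0.33591 -0.07365 +0.93901]
t = (+0.11794, +0.01402, +0.44755) m
tr R = 2.660142; θ = arccos((tr R − 1)/2) = 0.591562 rad = 33.894°
axis k = ((R−Rᵀ)₃₂, (R−Rᵀ)₁₃, (R−Rᵀ)₂₁) / (2 sinθ) = (+0.014054, +0.598936, -0.800674)
rvec = θ·k = (+0.008314, +0.354307, -0.473648)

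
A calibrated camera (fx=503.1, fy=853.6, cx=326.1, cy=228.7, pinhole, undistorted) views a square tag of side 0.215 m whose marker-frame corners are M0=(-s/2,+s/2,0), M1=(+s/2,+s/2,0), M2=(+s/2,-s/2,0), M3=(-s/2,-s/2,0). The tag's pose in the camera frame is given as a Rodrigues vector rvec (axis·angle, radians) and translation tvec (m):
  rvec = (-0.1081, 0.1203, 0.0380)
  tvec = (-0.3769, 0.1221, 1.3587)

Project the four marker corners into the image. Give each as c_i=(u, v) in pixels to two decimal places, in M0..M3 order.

Intrinsics K: fx=503.1, fy=853.6, cx=326.1, cy=228.7
Marker side s = 0.215 m; corners in marker frame (Z=0):
  M0 = (-0.1075, +0.1075, 0)
  M1 = (+0.1075, +0.1075, 0)
  M2 = (+0.1075, -0.1075, 0)
  M3 = (-0.1075, -0.1075, 0)
rvec = (-0.1081, 0.1203, 0.0380), |rvec| = θ = 0.16614 rad = 9.519°
Rodrigues: sinθ=0.16537, 1−cosθ=0.01377; R = I + sinθ·[k]× + (1−cosθ)·[k]×²:
    [+0.99206 -0.04431 +0.11770]
    [+0.03134 +0.99345 +0.10988]
    [-0.12180 -0.10532 +0.98695]
t = (-0.3769, 0.1221, 1.3587) m
M0: Pc = R·M0+t = (-0.48831, +0.22553, +1.36047); u = 503.1·(-0.48831)/1.36047 + 326.1 = 145.5237, v = 853.6·(+0.22553)/1.36047 + 228.7 = 370.2024
M1: Pc = R·M1+t = (-0.27502, +0.23226, +1.33428); u = 503.1·(-0.27502)/1.33428 + 326.1 = 222.4031, v = 853.6·(+0.23226)/1.33428 + 228.7 = 377.2899
M2: Pc = R·M2+t = (-0.26549, +0.01867, +1.35693); u = 503.1·(-0.26549)/1.35693 + 326.1 = 227.6660, v = 853.6·(+0.01867)/1.35693 + 228.7 = 240.4465
M3: Pc = R·M3+t = (-0.47878, +0.01194, +1.38312); u = 503.1·(-0.47878)/1.38312 + 326.1 = 151.9456, v = 853.6·(+0.01194)/1.38312 + 228.7 = 236.0659

c0=(145.52, 370.20) c1=(222.40, 377.29) c2=(227.67, 240.45) c3=(151.95, 236.07)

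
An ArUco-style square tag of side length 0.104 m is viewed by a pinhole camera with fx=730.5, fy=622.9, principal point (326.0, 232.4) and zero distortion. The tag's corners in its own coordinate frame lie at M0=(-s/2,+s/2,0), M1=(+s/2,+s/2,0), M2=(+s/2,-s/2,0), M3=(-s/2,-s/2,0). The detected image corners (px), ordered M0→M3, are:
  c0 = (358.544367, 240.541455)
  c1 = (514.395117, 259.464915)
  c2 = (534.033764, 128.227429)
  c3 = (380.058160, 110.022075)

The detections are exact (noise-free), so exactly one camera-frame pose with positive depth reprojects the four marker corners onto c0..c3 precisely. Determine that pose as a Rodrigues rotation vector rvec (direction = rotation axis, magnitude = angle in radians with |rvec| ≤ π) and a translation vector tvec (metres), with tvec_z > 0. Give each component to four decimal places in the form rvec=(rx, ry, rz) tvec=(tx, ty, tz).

Intrinsics K: fx=730.5, fy=622.9, cx=326.0, cy=232.4
Marker side s = 0.104 m; corners in marker frame (Z=0):
  M0 = (-0.0520, +0.0520, 0)
  M1 = (+0.0520, +0.0520, 0)
  M2 = (+0.0520, -0.0520, 0)
  M3 = (-0.0520, -0.0520, 0)
Detected image corners:
  c0 = (358.544367, 240.541455) px
  c1 = (514.395117, 259.464915) px
  c2 = (534.033764, 128.227429) px
  c3 = (380.058160, 110.022075) px
Planar DLT: solve 8×8 A·h = b for H (H[2,2]=1):
  H  [+1473.59810 -251.97405 +446.67935]
  H  [+171.91569 +1236.08661 +184.13466]
  H  [-0.03558 -0.12112 +1.00000]
B = K⁻¹H; ‖b₁‖=2.053906, ‖b₂‖=2.053906; λ = 2/(‖b₁‖+‖b₂‖) = 0.486877, sign → tz>0 ⇒ λ=+0.486877
r₁ = λ·B[:,0] = (+0.98988,+0.14084,-0.01732); r₂ = λ·B[:,1] = (-0.14162,+0.98816,-0.05897)
r₃ = r₁×r₂ = (+0.00881,+0.06082,+0.99811); SVD([r₁ r₂ r₃]) → R = UVᵀ:
  R  [+0.98988 -0.14162 +0.00881]
  R  [+0.14084 +0.98816 +0.06082]
  R  [-0.01732 -0.05897 +0.99811]
t = (+0.08043, -0.03773, +0.48688) m
tr R = 2.976153; θ = arccos((tr R − 1)/2) = 0.154578 rad = 8.857°
axis k = ((R−Rᵀ)₃₂, (R−Rᵀ)₁₃, (R−Rᵀ)₂₁) / (2 sinθ) = (-0.389032, +0.084873, +0.917306)
rvec = θ·k = (-0.060136, +0.013119, +0.141795)

rvec=(-0.0601, 0.0131, 0.1418) tvec=(0.0804, -0.0377, 0.4869)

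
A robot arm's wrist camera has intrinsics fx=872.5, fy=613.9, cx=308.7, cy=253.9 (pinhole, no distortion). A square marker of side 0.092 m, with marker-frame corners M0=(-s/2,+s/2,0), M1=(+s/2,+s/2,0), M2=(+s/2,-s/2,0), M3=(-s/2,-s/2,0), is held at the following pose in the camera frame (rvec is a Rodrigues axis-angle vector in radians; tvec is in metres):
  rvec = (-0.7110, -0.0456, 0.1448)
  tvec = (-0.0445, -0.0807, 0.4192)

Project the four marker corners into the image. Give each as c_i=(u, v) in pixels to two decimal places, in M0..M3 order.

Intrinsics K: fx=872.5, fy=613.9, cx=308.7, cy=253.9
Marker side s = 0.092 m; corners in marker frame (Z=0):
  M0 = (-0.0460, +0.0460, 0)
  M1 = (+0.0460, +0.0460, 0)
  M2 = (+0.0460, -0.0460, 0)
  M3 = (-0.0460, -0.0460, 0)
rvec = (-0.7110, -0.0456, 0.1448), |rvec| = θ = 0.72703 rad = 41.656°
Rodrigues: sinθ=0.66465, 1−cosθ=0.25285; R = I + sinθ·[k]× + (1−cosθ)·[k]×²:
    [+0.98898 -0.11687 -0.09094]
    [+0.14789 +0.74815 +0.64684]
    [-0.00756 -0.65316 +0.75718]
t = (-0.0445, -0.0807, 0.4192) m
M0: Pc = R·M0+t = (-0.09537, -0.05309, +0.38950); u = 872.5·(-0.09537)/0.38950 + 308.7 = 95.0704, v = 613.9·(-0.05309)/0.38950 + 253.9 = 170.2274
M1: Pc = R·M1+t = (-0.00438, -0.03948, +0.38881); u = 872.5·(-0.00438)/0.38881 + 308.7 = 298.8643, v = 613.9·(-0.03948)/0.38881 + 253.9 = 191.5599
M2: Pc = R·M2+t = (+0.00637, -0.10831, +0.44890); u = 872.5·(+0.00637)/0.44890 + 308.7 = 321.0787, v = 613.9·(-0.10831)/0.44890 + 253.9 = 105.7753
M3: Pc = R·M3+t = (-0.08462, -0.12192, +0.44959); u = 872.5·(-0.08462)/0.44959 + 308.7 = 144.4886, v = 613.9·(-0.12192)/0.44959 + 253.9 = 87.4268

c0=(95.07, 170.23) c1=(298.86, 191.56) c2=(321.08, 105.78) c3=(144.49, 87.43)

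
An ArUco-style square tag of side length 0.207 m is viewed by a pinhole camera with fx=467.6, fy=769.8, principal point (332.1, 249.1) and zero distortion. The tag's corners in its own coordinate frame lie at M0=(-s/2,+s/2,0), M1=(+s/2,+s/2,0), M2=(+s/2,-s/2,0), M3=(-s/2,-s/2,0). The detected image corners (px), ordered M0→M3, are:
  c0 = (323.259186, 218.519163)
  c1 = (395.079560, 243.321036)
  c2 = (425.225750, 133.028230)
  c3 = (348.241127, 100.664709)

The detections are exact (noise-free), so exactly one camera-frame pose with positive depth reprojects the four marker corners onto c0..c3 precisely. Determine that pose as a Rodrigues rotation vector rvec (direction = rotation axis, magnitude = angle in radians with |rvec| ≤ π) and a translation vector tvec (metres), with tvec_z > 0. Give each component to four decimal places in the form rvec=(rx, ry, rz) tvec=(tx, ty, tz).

Intrinsics K: fx=467.6, fy=769.8, cx=332.1, cy=249.1
Marker side s = 0.207 m; corners in marker frame (Z=0):
  M0 = (-0.1035, +0.1035, 0)
  M1 = (+0.1035, +0.1035, 0)
  M2 = (+0.1035, -0.1035, 0)
  M3 = (-0.1035, -0.1035, 0)
Detected image corners:
  c0 = (323.259186, 218.519163) px
  c1 = (395.079560, 243.321036) px
  c2 = (425.225750, 133.028230) px
  c3 = (348.241127, 100.664709) px
Planar DLT: solve 8×8 A·h = b for H (H[2,2]=1):
  H  [+439.50869 +21.48109 +373.19112]
  H  [+174.87990 +622.90092 +176.65517]
  H  [+0.21615 +0.41539 +1.00000]
B = K⁻¹H; ‖b₁‖=0.830593, ‖b₂‖=0.830593; λ = 2/(‖b₁‖+‖b₂‖) = 1.203959, sign → tz>0 ⇒ λ=+1.203959
r₁ = λ·B[:,0] = (+0.94681,+0.18930,+0.26023); r₂ = λ·B[:,1] = (-0.29988,+0.81238,+0.50011)
r₃ = r₁×r₂ = (-0.11674,-0.55155,+0.82593); SVD([r₁ r₂ r₃]) → R = UVᵀ:
  R  [+0.94681 -0.29988 -0.11674]
  R  [+0.18930 +0.81238 -0.55155]
  R  [+0.26023 +0.50011 +0.82593]
t = (+0.10580, -0.11330, +1.20396) m
tr R = 2.585121; θ = arccos((tr R − 1)/2) = 0.655800 rad = 37.575°
axis k = ((R−Rᵀ)₃₂, (R−Rᵀ)₁₃, (R−Rᵀ)₂₁) / (2 sinθ) = (+0.862308, -0.309096, +0.401105)
rvec = θ·k = (+0.565501, -0.202705, +0.263045)

rvec=(0.5655, -0.2027, 0.2630) tvec=(0.1058, -0.1133, 1.2040)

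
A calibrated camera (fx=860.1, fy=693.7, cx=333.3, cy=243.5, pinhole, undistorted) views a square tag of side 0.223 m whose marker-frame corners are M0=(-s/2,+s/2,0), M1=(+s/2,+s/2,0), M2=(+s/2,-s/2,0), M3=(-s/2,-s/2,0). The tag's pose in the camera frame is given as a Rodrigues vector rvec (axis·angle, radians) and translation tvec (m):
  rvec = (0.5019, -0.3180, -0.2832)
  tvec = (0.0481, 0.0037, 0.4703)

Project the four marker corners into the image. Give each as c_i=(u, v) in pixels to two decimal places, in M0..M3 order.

c0=(276.94, 430.49) c1=(598.92, 318.11) c2=(586.35, 41.33) c3=(168.40, 150.53)

Intrinsics K: fx=860.1, fy=693.7, cx=333.3, cy=243.5
Marker side s = 0.223 m; corners in marker frame (Z=0):
  M0 = (-0.1115, +0.1115, 0)
  M1 = (+0.1115, +0.1115, 0)
  M2 = (+0.1115, -0.1115, 0)
  M3 = (-0.1115, -0.1115, 0)
rvec = (0.5019, -0.3180, -0.2832), |rvec| = θ = 0.65820 rad = 37.712°
Rodrigues: sinθ=0.61170, 1−cosθ=0.20891; R = I + sinθ·[k]× + (1−cosθ)·[k]×²:
    [+0.91256 +0.18623 -0.36407]
    [-0.34015 +0.83986 -0.42301]
    [+0.22699 +0.50986 +0.82977]
t = (0.0481, 0.0037, 0.4703) m
M0: Pc = R·M0+t = (-0.03289, +0.13527, +0.50184); u = 860.1·(-0.03289)/0.50184 + 333.3 = 276.9362, v = 693.7·(+0.13527)/0.50184 + 243.5 = 430.4867
M1: Pc = R·M1+t = (+0.17062, +0.05942, +0.55246); u = 860.1·(+0.17062)/0.55246 + 333.3 = 598.9234, v = 693.7·(+0.05942)/0.55246 + 243.5 = 318.1074
M2: Pc = R·M2+t = (+0.12909, -0.12787, +0.43876); u = 860.1·(+0.12909)/0.43876 + 333.3 = 586.3479, v = 693.7·(-0.12787)/0.43876 + 243.5 = 41.3300
M3: Pc = R·M3+t = (-0.07442, -0.05202, +0.38814); u = 860.1·(-0.07442)/0.38814 + 333.3 = 168.3998, v = 693.7·(-0.05202)/0.38814 + 243.5 = 150.5333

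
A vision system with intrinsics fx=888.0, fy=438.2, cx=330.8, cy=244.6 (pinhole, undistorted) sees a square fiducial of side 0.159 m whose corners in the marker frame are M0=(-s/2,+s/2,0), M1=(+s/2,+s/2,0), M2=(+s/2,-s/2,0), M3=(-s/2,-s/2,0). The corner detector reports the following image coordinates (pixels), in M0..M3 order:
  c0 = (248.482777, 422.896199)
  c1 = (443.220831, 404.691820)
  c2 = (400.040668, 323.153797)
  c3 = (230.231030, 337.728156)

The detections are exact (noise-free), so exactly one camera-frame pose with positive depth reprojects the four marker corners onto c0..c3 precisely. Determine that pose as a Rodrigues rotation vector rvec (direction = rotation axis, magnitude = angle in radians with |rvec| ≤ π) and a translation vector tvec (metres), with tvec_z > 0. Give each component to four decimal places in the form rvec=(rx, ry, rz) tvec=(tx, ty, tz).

Intrinsics K: fx=888.0, fy=438.2, cx=330.8, cy=244.6
Marker side s = 0.159 m; corners in marker frame (Z=0):
  M0 = (-0.0795, +0.0795, 0)
  M1 = (+0.0795, +0.0795, 0)
  M2 = (+0.0795, -0.0795, 0)
  M3 = (-0.0795, -0.0795, 0)
Detected image corners:
  c0 = (248.482777, 422.896199) px
  c1 = (443.220831, 404.691820) px
  c2 = (400.040668, 323.153797) px
  c3 = (230.231030, 337.728156) px
Planar DLT: solve 8×8 A·h = b for H (H[2,2]=1):
  H  [+1174.42519 -96.10744 +330.15752]
  H  [-64.54474 +197.70549 +369.14489]
  H  [+0.10141 -0.87724 +1.00000]
B = K⁻¹H; ‖b₁‖=1.304799, ‖b₂‖=1.304800; λ = 2/(‖b₁‖+‖b₂‖) = 0.766401, sign → tz>0 ⇒ λ=+0.766401
r₁ = λ·B[:,0] = (+0.98465,-0.15627,+0.07772); r₂ = λ·B[:,1] = (+0.16751,+0.72106,-0.67232)
r₃ = r₁×r₂ = (+0.04902,+0.67502,+0.73617); SVD([r₁ r₂ r₃]) → R = UVᵀ:
  R  [+0.98465 +0.16751 +0.04902]
  R  [-0.15627 +0.72106 +0.67502]
  R  [+0.07772 -0.67232 +0.73617]
t = (-0.00055, +0.21783, +0.76640) m
tr R = 2.441888; θ = arccos((tr R − 1)/2) = 0.765632 rad = 43.868°
axis k = ((R−Rᵀ)₃₂, (R−Rᵀ)₁₃, (R−Rᵀ)₂₁) / (2 sinθ) = (-0.972110, -0.020708, -0.233608)
rvec = θ·k = (-0.744279, -0.015855, -0.178858)

rvec=(-0.7443, -0.0159, -0.1789) tvec=(-0.0006, 0.2178, 0.7664)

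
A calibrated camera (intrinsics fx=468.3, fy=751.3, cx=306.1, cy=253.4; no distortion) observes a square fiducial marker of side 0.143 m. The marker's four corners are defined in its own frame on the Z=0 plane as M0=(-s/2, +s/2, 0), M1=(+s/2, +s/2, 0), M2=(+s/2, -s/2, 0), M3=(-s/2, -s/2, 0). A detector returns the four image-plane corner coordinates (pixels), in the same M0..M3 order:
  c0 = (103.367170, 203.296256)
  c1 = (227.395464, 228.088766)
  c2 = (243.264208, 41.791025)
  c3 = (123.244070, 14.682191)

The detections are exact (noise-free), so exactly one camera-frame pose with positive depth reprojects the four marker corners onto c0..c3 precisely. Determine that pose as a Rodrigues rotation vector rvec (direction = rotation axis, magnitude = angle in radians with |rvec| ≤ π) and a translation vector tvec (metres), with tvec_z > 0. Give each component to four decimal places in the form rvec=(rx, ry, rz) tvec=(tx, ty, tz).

Intrinsics K: fx=468.3, fy=751.3, cx=306.1, cy=253.4
Marker side s = 0.143 m; corners in marker frame (Z=0):
  M0 = (-0.0715, +0.0715, 0)
  M1 = (+0.0715, +0.0715, 0)
  M2 = (+0.0715, -0.0715, 0)
  M3 = (-0.0715, -0.0715, 0)
Detected image corners:
  c0 = (103.367170, 203.296256) px
  c1 = (227.395464, 228.088766) px
  c2 = (243.264208, 41.791025) px
  c3 = (123.244070, 14.682191) px
Planar DLT: solve 8×8 A·h = b for H (H[2,2]=1):
  H  [+873.29943 -161.95144 +174.95908]
  H  [+195.72719 +1284.86772 +120.64642]
  H  [+0.11586 -0.21273 +1.00000]
B = K⁻¹H; ‖b₁‖=1.806470, ‖b₂‖=1.806470; λ = 2/(‖b₁‖+‖b₂‖) = 0.553566, sign → tz>0 ⇒ λ=+0.553566
r₁ = λ·B[:,0] = (+0.99038,+0.12258,+0.06414); r₂ = λ·B[:,1] = (-0.11447,+0.98642,-0.11776)
r₃ = r₁×r₂ = (-0.07770,+0.10929,+0.99097); SVD([r₁ r₂ r₃]) → R = UVᵀ:
  R  [+0.99038 -0.11447 -0.07770]
  R  [+0.12258 +0.98642 +0.10929]
  R  [+0.06414 -0.11776 +0.99097]
t = (-0.15502, -0.09781, +0.55357) m
tr R = 2.967775; θ = arccos((tr R − 1)/2) = 0.179754 rad = 10.299°
axis k = ((R−Rᵀ)₃₂, (R−Rᵀ)₁₃, (R−Rᵀ)₂₁) / (2 sinθ) = (-0.634965, -0.396662, +0.662932)
rvec = θ·k = (-0.114137, -0.071302, +0.119165)

rvec=(-0.1141, -0.0713, 0.1192) tvec=(-0.1550, -0.0978, 0.5536)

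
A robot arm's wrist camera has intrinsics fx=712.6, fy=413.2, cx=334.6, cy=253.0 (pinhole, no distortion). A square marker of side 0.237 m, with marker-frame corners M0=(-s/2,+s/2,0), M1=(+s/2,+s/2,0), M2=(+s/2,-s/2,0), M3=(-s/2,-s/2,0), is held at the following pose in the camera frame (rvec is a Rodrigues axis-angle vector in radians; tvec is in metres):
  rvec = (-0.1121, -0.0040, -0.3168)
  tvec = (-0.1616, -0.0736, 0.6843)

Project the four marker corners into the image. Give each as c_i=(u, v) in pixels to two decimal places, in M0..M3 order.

Intrinsics K: fx=712.6, fy=413.2, cx=334.6, cy=253.0
Marker side s = 0.237 m; corners in marker frame (Z=0):
  M0 = (-0.1185, +0.1185, 0)
  M1 = (+0.1185, +0.1185, 0)
  M2 = (+0.1185, -0.1185, 0)
  M3 = (-0.1185, -0.1185, 0)
rvec = (-0.1121, -0.0040, -0.3168), |rvec| = θ = 0.33607 rad = 19.256°
Rodrigues: sinθ=0.32978, 1−cosθ=0.05594; R = I + sinθ·[k]× + (1−cosθ)·[k]×²:
    [+0.95028 +0.31109 +0.01367]
    [-0.31065 +0.94407 +0.11063]
    [+0.02152 -0.10937 +0.99377]
t = (-0.1616, -0.0736, 0.6843) m
M0: Pc = R·M0+t = (-0.23734, +0.07508, +0.66879); u = 712.6·(-0.23734)/0.66879 + 334.6 = 81.7084, v = 413.2·(+0.07508)/0.66879 + 253.0 = 299.3890
M1: Pc = R·M1+t = (-0.01213, +0.00146, +0.67389); u = 712.6·(-0.01213)/0.67389 + 334.6 = 321.7761, v = 413.2·(+0.00146)/0.67389 + 253.0 = 253.8952
M2: Pc = R·M2+t = (-0.08586, -0.22228, +0.69981); u = 712.6·(-0.08586)/0.69981 + 334.6 = 247.1748, v = 413.2·(-0.22228)/0.69981 + 253.0 = 121.7537
M3: Pc = R·M3+t = (-0.31107, -0.14866, +0.69471); u = 712.6·(-0.31107)/0.69471 + 334.6 = 15.5171, v = 413.2·(-0.14866)/0.69471 + 253.0 = 164.5801

c0=(81.71, 299.39) c1=(321.78, 253.90) c2=(247.17, 121.75) c3=(15.52, 164.58)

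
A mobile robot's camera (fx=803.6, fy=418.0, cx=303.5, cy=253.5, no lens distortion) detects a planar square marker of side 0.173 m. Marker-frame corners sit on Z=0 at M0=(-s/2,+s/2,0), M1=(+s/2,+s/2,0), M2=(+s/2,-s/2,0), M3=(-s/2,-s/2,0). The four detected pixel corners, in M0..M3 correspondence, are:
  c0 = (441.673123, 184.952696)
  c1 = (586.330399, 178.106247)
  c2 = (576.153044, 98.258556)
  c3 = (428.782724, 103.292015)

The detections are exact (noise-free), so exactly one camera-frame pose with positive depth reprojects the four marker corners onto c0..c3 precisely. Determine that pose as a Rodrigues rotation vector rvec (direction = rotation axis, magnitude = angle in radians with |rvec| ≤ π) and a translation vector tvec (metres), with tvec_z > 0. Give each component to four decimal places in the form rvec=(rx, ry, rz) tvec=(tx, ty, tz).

Intrinsics K: fx=803.6, fy=418.0, cx=303.5, cy=253.5
Marker side s = 0.173 m; corners in marker frame (Z=0):
  M0 = (-0.0865, +0.0865, 0)
  M1 = (+0.0865, +0.0865, 0)
  M2 = (+0.0865, -0.0865, 0)
  M3 = (-0.0865, -0.0865, 0)
Detected image corners:
  c0 = (441.673123, 184.952696) px
  c1 = (586.330399, 178.106247) px
  c2 = (576.153044, 98.258556) px
  c3 = (428.782724, 103.292015) px
Planar DLT: solve 8×8 A·h = b for H (H[2,2]=1):
  H  [+913.51095 +115.66783 +509.14740]
  H  [-15.05814 +480.35920 +141.45457]
  H  [+0.13688 +0.09659 +1.00000]
B = K⁻¹H; ‖b₁‖=1.100136, ‖b₂‖=1.100136; λ = 2/(‖b₁‖+‖b₂‖) = 0.908979, sign → tz>0 ⇒ λ=+0.908979
r₁ = λ·B[:,0] = (+0.98631,-0.10820,+0.12442); r₂ = λ·B[:,1] = (+0.09768,+0.99134,+0.08780)
r₃ = r₁×r₂ = (-0.13284,-0.07444,+0.98834); SVD([r₁ r₂ r₃]) → R = UVᵀ:
  R  [+0.98631 +0.09768 -0.13284]
  R  [-0.10820 +0.99134 -0.07444]
  R  [+0.12442 +0.08780 +0.98834]
t = (+0.23261, -0.24365, +0.90898) m
tr R = 2.965988; θ = arccos((tr R − 1)/2) = 0.184686 rad = 10.582°
axis k = ((R−Rᵀ)₃₂, (R−Rᵀ)₁₃, (R−Rᵀ)₂₁) / (2 sinθ) = (+0.441750, -0.700457, -0.560551)
rvec = θ·k = (+0.081585, -0.129364, -0.103526)

rvec=(0.0816, -0.1294, -0.1035) tvec=(0.2326, -0.2437, 0.9090)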